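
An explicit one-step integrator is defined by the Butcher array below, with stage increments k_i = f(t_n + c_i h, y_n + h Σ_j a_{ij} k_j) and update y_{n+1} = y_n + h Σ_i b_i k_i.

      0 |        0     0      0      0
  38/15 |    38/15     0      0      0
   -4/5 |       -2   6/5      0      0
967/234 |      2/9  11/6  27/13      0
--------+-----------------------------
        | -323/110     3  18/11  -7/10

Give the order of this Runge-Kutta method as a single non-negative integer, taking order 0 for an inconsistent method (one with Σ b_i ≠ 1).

1

b = (-323/110, 3, 18/11, -7/10)
c = (0, 38/15, -4/5, 967/234)
Ac = (0, 0, 76/25, 349/117)
Σ b_i: (-323/110)·1 + 3·1 + 18/11·1 + (-7/10)·1 = 1 ✓
b·c: 3·38/15 + 18/11·(-4/5) + (-7/10)·967/234 = 87469/25740 ≠ 1/2 ⇒ order 1.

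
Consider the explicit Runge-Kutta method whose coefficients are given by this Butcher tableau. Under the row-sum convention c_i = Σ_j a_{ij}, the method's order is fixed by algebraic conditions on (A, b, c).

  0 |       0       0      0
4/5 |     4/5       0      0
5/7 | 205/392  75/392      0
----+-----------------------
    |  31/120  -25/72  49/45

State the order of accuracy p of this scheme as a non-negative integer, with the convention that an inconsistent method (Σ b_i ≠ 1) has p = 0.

b = (31/120, -25/72, 49/45)
c = (0, 4/5, 5/7)
Ac = (0, 0, 15/98)
Σ b_i: 31/120·1 + (-25/72)·1 + 49/45·1 = 1 ✓
b·c: (-25/72)·4/5 + 49/45·5/7 = 1/2 ✓
b·c²: (-25/72)·16/25 + 49/45·25/49 = 1/3 ✓
b·Ac: 49/45·15/98 = 1/6 ✓; 3 stages ⇒ order 3.

3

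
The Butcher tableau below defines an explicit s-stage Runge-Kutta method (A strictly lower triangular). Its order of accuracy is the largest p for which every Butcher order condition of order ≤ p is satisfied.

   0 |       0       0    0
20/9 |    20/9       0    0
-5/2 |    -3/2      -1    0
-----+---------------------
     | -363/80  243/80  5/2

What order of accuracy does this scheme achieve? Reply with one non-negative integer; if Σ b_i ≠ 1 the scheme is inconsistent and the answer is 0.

b = (-363/80, 243/80, 5/2)
c = (0, 20/9, -5/2)
Ac = (0, 0, -20/9)
Σ b_i: (-363/80)·1 + 243/80·1 + 5/2·1 = 1 ✓
b·c: 243/80·20/9 + 5/2·(-5/2) = 1/2 ✓
b·c²: 243/80·400/81 + 5/2·25/4 = 245/8 ≠ 1/3 ⇒ order 2.
b·Ac: 5/2·(-20/9) = -50/9 ≠ 1/6

2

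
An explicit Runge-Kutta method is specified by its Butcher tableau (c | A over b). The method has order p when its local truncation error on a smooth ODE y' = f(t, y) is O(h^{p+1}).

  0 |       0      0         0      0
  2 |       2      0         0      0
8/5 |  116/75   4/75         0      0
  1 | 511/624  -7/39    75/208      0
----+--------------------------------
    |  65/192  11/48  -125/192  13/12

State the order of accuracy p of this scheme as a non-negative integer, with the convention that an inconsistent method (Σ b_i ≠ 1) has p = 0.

4

b = (65/192, 11/48, -125/192, 13/12)
c = (0, 2, 8/5, 1)
Ac = (0, 0, 8/75, 17/78)
Σ b_i: 65/192·1 + 11/48·1 + (-125/192)·1 + 13/12·1 = 1 ✓
b·c: 11/48·2 + (-125/192)·8/5 + 13/12·1 = 1/2 ✓
b·c²: 11/48·4 + (-125/192)·64/25 + 13/12·1 = 1/3 ✓
b·Ac: (-125/192)·8/75 + 13/12·17/78 = 1/6 ✓
b·c³: 11/48·8 + (-125/192)·512/125 + 13/12·1 = 1/4 ✓
b·(c∘Ac): (-125/192)·64/375 + 13/12·17/78 = 1/8 ✓
b·Ac²: (-125/192)·16/75 + 13/12·8/39 = 1/12 ✓
b·A²c: 13/12·1/26 = 1/24 ✓; 4 stages ⇒ order 4.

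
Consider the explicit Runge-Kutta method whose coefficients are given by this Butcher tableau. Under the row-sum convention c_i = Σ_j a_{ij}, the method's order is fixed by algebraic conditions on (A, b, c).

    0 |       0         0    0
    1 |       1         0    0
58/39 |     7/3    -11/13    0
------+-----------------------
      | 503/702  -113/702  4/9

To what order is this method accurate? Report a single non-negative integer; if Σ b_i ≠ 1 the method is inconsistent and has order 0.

2

b = (503/702, -113/702, 4/9)
c = (0, 1, 58/39)
Ac = (0, 0, -11/13)
Σ b_i: 503/702·1 + (-113/702)·1 + 4/9·1 = 1 ✓
b·c: (-113/702)·1 + 4/9·58/39 = 1/2 ✓
b·c²: (-113/702)·1 + 4/9·3364/1521 = 22505/27378 ≠ 1/3 ⇒ order 2.
b·Ac: 4/9·(-11/13) = -44/117 ≠ 1/6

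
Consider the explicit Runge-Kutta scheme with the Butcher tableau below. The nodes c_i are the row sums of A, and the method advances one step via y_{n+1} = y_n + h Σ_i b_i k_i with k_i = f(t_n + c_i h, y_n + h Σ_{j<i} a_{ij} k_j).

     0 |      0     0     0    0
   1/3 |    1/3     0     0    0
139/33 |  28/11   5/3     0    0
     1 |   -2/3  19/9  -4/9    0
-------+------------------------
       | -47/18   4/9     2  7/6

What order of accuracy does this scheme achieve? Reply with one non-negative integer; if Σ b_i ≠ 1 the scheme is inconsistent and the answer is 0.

b = (-47/18, 4/9, 2, 7/6)
c = (0, 1/3, 139/33, 1)
Ac = (0, 0, 5/9, -347/297)
Σ b_i: (-47/18)·1 + 4/9·1 + 2·1 + 7/6·1 = 1 ✓
b·c: 4/9·1/3 + 2·139/33 + 7/6·1 = 5785/594 ≠ 1/2 ⇒ order 1.

1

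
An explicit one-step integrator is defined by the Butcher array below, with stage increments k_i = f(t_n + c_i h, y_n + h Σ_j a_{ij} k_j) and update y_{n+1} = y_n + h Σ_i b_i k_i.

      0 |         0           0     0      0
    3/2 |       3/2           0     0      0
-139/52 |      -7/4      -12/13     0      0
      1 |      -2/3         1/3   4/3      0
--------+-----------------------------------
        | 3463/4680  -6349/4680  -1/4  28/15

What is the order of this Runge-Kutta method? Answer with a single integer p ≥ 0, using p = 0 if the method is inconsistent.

2

b = (3463/4680, -6349/4680, -1/4, 28/15)
c = (0, 3/2, -139/52, 1)
Ac = (0, 0, -18/13, -239/78)
Σ b_i: 3463/4680·1 + (-6349/4680)·1 + (-1/4)·1 + 28/15·1 = 1 ✓
b·c: (-6349/4680)·3/2 + (-1/4)·(-139/52) + 28/15·1 = 1/2 ✓
b·c²: (-6349/4680)·9/4 + (-1/4)·19321/2704 + 28/15·1 = -482189/162240 ≠ 1/3 ⇒ order 2.
b·Ac: (-1/4)·(-18/13) + 28/15·(-239/78) = -6287/1170 ≠ 1/6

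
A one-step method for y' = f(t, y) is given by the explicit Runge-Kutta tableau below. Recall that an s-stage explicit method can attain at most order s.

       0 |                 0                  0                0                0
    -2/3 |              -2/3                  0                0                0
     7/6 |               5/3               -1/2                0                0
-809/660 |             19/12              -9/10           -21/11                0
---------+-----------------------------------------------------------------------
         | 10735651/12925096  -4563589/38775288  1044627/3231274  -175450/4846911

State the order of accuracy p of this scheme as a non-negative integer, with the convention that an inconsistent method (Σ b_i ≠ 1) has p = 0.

b = (10735651/12925096, -4563589/38775288, 1044627/3231274, -175450/4846911)
c = (0, -2/3, 7/6, -809/660)
Ac = (0, 0, 1/3, -179/110)
Σ b_i: 10735651/12925096·1 + (-4563589/38775288)·1 + 1044627/3231274·1 + (-175450/4846911)·1 = 1 ✓
b·c: (-4563589/38775288)·(-2/3) + 1044627/3231274·7/6 + (-175450/4846911)·(-809/660) = 1/2 ✓
b·c²: (-4563589/38775288)·4/9 + 1044627/3231274·49/36 + (-175450/4846911)·654481/435600 = 1/3 ✓
b·Ac: 1044627/3231274·1/3 + (-175450/4846911)·(-179/110) = 1/6 ✓
b·c³: (-4563589/38775288)·(-8/27) + 1044627/3231274·343/216 + (-175450/4846911)·(-529475129/287496000) = 15736447279/25591690080 ≠ 1/4 ⇒ order 3.
b·(c∘Ac): 1044627/3231274·7/18 + (-175450/4846911)·144811/72600 = 1556435/29081466 ≠ 1/8
b·Ac²: 1044627/3231274·(-2/9) + (-175450/4846911)·(-1979/660) = 1067251/29081466 ≠ 1/12
b·A²c: (-175450/4846911)·(-7/11) = 111650/4846911 ≠ 1/24

3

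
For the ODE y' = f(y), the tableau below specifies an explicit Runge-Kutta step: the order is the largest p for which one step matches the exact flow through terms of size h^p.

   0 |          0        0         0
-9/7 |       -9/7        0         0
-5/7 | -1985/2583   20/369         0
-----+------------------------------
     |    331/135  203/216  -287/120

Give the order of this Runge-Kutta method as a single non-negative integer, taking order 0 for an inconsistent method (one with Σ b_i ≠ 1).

3

b = (331/135, 203/216, -287/120)
c = (0, -9/7, -5/7)
Ac = (0, 0, -20/287)
Σ b_i: 331/135·1 + 203/216·1 + (-287/120)·1 = 1 ✓
b·c: 203/216·(-9/7) + (-287/120)·(-5/7) = 1/2 ✓
b·c²: 203/216·81/49 + (-287/120)·25/49 = 1/3 ✓
b·Ac: (-287/120)·(-20/287) = 1/6 ✓; 3 stages ⇒ order 3.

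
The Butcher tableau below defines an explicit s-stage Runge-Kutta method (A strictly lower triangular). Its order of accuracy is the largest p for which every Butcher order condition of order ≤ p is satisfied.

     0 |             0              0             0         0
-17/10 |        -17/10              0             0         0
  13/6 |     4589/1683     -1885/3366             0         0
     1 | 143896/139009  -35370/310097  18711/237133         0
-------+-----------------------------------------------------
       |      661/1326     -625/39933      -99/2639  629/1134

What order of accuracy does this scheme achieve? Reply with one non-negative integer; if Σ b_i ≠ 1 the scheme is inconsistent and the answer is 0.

b = (661/1326, -625/39933, -99/2639, 629/1134)
c = (0, -17/10, 13/6, 1)
Ac = (0, 0, 377/396, 27/74)
Σ b_i: 661/1326·1 + (-625/39933)·1 + (-99/2639)·1 + 629/1134·1 = 1 ✓
b·c: (-625/39933)·(-17/10) + (-99/2639)·13/6 + 629/1134·1 = 1/2 ✓
b·c²: (-625/39933)·289/100 + (-99/2639)·169/36 + 629/1134·1 = 1/3 ✓
b·Ac: (-99/2639)·377/396 + 629/1134·27/74 = 1/6 ✓
b·c³: (-625/39933)·(-4913/1000) + (-99/2639)·2197/216 + 629/1134·1 = 1/4 ✓
b·(c∘Ac): (-99/2639)·4901/2376 + 629/1134·27/74 = 1/8 ✓
b·Ac²: (-99/2639)·(-6409/3960) + 629/1134·513/12580 = 1/12 ✓
b·A²c: 629/1134·189/2516 = 1/24 ✓; 4 stages ⇒ order 4.

4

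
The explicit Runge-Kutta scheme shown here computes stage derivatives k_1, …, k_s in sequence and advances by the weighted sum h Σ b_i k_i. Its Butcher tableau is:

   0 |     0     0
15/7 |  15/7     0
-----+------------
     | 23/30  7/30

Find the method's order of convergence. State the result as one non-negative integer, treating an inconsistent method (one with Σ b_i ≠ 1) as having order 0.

b = (23/30, 7/30)
c = (0, 15/7)
Σ b_i: 23/30·1 + 7/30·1 = 1 ✓
b·c: 7/30·15/7 = 1/2 ✓; 2 stages ⇒ order 2.

2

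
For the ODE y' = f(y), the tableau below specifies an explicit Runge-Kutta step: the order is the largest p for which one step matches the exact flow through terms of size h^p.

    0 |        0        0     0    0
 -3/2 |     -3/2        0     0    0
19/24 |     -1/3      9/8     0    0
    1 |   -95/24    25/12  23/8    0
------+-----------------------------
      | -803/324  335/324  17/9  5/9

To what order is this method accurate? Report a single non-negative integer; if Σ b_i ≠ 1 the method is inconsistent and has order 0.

2

b = (-803/324, 335/324, 17/9, 5/9)
c = (0, -3/2, 19/24, 1)
Ac = (0, 0, -27/16, -163/192)
Σ b_i: (-803/324)·1 + 335/324·1 + 17/9·1 + 5/9·1 = 1 ✓
b·c: 335/324·(-3/2) + 17/9·19/24 + 5/9·1 = 1/2 ✓
b·c²: 335/324·9/4 + 17/9·361/576 + 5/9·1 = 21077/5184 ≠ 1/3 ⇒ order 2.
b·Ac: 17/9·(-27/16) + 5/9·(-163/192) = -6323/1728 ≠ 1/6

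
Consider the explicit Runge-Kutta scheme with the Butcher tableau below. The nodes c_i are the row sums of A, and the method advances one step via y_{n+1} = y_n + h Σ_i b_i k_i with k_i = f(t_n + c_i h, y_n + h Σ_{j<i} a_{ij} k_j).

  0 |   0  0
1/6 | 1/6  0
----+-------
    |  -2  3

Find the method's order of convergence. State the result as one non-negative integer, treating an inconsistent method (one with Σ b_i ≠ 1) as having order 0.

2

b = (-2, 3)
c = (0, 1/6)
Σ b_i: (-2)·1 + 3·1 = 1 ✓
b·c: 3·1/6 = 1/2 ✓; 2 stages ⇒ order 2.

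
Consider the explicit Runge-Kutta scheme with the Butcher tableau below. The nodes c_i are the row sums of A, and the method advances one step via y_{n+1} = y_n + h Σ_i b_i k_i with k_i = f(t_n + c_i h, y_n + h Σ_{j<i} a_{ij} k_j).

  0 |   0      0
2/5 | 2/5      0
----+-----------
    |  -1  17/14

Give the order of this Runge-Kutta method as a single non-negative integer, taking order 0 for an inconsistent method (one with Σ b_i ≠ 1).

0

b = (-1, 17/14)
c = (0, 2/5)
Σ b_i: (-1)·1 + 17/14·1 = 3/14 ≠ 1 ⇒ order 0.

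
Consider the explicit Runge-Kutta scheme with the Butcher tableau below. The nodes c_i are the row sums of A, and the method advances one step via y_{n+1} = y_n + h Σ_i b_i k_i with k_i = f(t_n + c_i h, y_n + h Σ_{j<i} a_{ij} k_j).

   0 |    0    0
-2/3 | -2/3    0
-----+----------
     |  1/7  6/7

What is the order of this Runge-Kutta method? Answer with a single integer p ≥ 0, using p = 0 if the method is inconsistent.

b = (1/7, 6/7)
c = (0, -2/3)
Σ b_i: 1/7·1 + 6/7·1 = 1 ✓
b·c: 6/7·(-2/3) = -4/7 ≠ 1/2 ⇒ order 1.

1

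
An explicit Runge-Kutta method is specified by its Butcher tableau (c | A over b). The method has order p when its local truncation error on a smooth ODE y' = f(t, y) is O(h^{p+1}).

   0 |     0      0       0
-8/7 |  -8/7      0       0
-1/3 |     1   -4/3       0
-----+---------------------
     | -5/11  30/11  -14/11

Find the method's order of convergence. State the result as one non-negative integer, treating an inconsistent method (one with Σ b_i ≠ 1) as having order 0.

1

b = (-5/11, 30/11, -14/11)
c = (0, -8/7, -1/3)
Ac = (0, 0, 32/21)
Σ b_i: (-5/11)·1 + 30/11·1 + (-14/11)·1 = 1 ✓
b·c: 30/11·(-8/7) + (-14/11)·(-1/3) = -622/231 ≠ 1/2 ⇒ order 1.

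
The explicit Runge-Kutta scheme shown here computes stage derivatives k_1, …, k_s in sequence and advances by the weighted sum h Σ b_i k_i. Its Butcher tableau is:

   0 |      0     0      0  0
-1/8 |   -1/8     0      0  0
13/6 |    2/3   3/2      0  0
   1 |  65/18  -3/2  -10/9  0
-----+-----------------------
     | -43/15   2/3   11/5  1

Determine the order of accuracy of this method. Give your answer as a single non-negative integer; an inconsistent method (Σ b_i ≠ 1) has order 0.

b = (-43/15, 2/3, 11/5, 1)
c = (0, -1/8, 13/6, 1)
Ac = (0, 0, -3/16, -959/432)
Σ b_i: (-43/15)·1 + 2/3·1 + 11/5·1 + 1·1 = 1 ✓
b·c: 2/3·(-1/8) + 11/5·13/6 + 1·1 = 341/60 ≠ 1/2 ⇒ order 1.

1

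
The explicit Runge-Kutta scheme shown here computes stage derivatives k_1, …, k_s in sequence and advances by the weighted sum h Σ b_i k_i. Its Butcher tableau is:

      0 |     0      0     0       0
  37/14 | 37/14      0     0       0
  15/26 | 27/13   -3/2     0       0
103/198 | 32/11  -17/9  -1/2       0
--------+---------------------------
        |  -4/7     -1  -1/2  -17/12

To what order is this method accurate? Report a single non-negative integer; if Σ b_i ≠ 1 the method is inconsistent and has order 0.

0

b = (-4/7, -1, -1/2, -17/12)
c = (0, 37/14, 15/26, 103/198)
Ac = (0, 0, -111/28, -17299/3276)
Σ b_i: (-4/7)·1 + (-1)·1 + (-1/2)·1 + (-17/12)·1 = -293/84 ≠ 1 ⇒ order 0.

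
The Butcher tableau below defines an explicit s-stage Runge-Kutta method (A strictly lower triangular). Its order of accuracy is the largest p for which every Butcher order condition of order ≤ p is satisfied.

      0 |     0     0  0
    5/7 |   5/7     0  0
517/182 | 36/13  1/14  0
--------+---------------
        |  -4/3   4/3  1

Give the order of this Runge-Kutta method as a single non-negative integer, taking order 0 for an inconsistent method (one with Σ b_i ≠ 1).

1

b = (-4/3, 4/3, 1)
c = (0, 5/7, 517/182)
Ac = (0, 0, 5/98)
Σ b_i: (-4/3)·1 + 4/3·1 + 1·1 = 1 ✓
b·c: 4/3·5/7 + 1·517/182 = 2071/546 ≠ 1/2 ⇒ order 1.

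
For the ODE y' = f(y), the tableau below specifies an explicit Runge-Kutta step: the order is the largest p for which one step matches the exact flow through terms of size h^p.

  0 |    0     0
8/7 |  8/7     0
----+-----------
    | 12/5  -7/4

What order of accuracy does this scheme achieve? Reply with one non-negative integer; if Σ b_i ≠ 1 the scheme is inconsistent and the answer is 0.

b = (12/5, -7/4)
c = (0, 8/7)
Σ b_i: 12/5·1 + (-7/4)·1 = 13/20 ≠ 1 ⇒ order 0.

0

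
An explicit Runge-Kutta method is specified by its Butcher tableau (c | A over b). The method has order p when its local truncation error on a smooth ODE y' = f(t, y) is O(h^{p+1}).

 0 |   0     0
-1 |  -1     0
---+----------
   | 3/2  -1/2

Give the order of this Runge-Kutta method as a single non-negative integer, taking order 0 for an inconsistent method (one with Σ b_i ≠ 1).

b = (3/2, -1/2)
c = (0, -1)
Σ b_i: 3/2·1 + (-1/2)·1 = 1 ✓
b·c: (-1/2)·(-1) = 1/2 ✓; 2 stages ⇒ order 2.

2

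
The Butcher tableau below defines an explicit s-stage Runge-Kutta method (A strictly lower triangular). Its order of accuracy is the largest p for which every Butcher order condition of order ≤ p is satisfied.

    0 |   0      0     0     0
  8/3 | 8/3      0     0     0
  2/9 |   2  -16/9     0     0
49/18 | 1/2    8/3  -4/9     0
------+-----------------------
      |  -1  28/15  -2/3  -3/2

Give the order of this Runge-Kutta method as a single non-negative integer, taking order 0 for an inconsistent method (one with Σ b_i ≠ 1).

b = (-1, 28/15, -2/3, -3/2)
c = (0, 8/3, 2/9, 49/18)
Ac = (0, 0, -128/27, 568/81)
Σ b_i: (-1)·1 + 28/15·1 + (-2/3)·1 + (-3/2)·1 = -13/10 ≠ 1 ⇒ order 0.

0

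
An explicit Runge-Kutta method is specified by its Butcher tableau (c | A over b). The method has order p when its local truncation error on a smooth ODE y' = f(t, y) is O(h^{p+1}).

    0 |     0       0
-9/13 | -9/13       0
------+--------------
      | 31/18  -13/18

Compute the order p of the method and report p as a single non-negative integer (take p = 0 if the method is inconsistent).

2

b = (31/18, -13/18)
c = (0, -9/13)
Σ b_i: 31/18·1 + (-13/18)·1 = 1 ✓
b·c: (-13/18)·(-9/13) = 1/2 ✓; 2 stages ⇒ order 2.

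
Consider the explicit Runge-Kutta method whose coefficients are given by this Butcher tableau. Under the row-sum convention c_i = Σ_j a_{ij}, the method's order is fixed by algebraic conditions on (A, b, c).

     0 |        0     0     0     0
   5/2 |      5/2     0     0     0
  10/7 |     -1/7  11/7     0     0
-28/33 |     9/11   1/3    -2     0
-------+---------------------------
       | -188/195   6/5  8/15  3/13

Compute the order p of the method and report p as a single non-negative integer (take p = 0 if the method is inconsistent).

b = (-188/195, 6/5, 8/15, 3/13)
c = (0, 5/2, 10/7, -28/33)
Ac = (0, 0, 55/14, -85/42)
Σ b_i: (-188/195)·1 + 6/5·1 + 8/15·1 + 3/13·1 = 1 ✓
b·c: 6/5·5/2 + 8/15·10/7 + 3/13·(-28/33) = 10709/3003 ≠ 1/2 ⇒ order 1.

1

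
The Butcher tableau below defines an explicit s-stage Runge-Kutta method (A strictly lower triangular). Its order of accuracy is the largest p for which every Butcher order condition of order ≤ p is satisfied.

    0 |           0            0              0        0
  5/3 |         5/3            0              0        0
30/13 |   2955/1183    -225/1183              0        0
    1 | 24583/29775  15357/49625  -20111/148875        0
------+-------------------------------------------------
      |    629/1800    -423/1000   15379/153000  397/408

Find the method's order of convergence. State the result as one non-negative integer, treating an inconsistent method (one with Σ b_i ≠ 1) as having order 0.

4

b = (629/1800, -423/1000, 15379/153000, 397/408)
c = (0, 5/3, 30/13, 1)
Ac = (0, 0, -375/1183, 81/397)
Σ b_i: 629/1800·1 + (-423/1000)·1 + 15379/153000·1 + 397/408·1 = 1 ✓
b·c: (-423/1000)·5/3 + 15379/153000·30/13 + 397/408·1 = 1/2 ✓
b·c²: (-423/1000)·25/9 + 15379/153000·900/169 + 397/408·1 = 1/3 ✓
b·Ac: 15379/153000·(-375/1183) + 397/408·81/397 = 1/6 ✓
b·c³: (-423/1000)·125/27 + 15379/153000·27000/2197 + 397/408·1 = 1/4 ✓
b·(c∘Ac): 15379/153000·(-11250/15379) + 397/408·81/397 = 1/8 ✓
b·Ac²: 15379/153000·(-625/1183) + 397/408·167/1191 = 1/12 ✓
b·A²c: 397/408·17/397 = 1/24 ✓; 4 stages ⇒ order 4.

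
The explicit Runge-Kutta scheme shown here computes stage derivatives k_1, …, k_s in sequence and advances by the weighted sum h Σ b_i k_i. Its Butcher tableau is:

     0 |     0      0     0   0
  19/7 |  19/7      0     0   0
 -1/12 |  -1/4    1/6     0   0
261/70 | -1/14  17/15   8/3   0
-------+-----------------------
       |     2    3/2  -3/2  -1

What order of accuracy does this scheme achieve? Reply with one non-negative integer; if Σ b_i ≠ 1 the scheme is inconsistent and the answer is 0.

1

b = (2, 3/2, -3/2, -1)
c = (0, 19/7, -1/12, 261/70)
Ac = (0, 0, 19/42, 899/315)
Σ b_i: 2·1 + 3/2·1 + (-3/2)·1 + (-1)·1 = 1 ✓
b·c: 3/2·19/7 + (-3/2)·(-1/12) + (-1)·261/70 = 131/280 ≠ 1/2 ⇒ order 1.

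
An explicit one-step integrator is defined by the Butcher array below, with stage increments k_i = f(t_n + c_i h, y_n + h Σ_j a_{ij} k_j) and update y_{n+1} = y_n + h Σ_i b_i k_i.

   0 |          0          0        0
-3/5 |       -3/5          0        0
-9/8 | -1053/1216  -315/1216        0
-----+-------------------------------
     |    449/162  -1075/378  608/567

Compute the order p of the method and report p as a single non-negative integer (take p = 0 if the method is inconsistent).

b = (449/162, -1075/378, 608/567)
c = (0, -3/5, -9/8)
Ac = (0, 0, 189/1216)
Σ b_i: 449/162·1 + (-1075/378)·1 + 608/567·1 = 1 ✓
b·c: (-1075/378)·(-3/5) + 608/567·(-9/8) = 1/2 ✓
b·c²: (-1075/378)·9/25 + 608/567·81/64 = 1/3 ✓
b·Ac: 608/567·189/1216 = 1/6 ✓; 3 stages ⇒ order 3.

3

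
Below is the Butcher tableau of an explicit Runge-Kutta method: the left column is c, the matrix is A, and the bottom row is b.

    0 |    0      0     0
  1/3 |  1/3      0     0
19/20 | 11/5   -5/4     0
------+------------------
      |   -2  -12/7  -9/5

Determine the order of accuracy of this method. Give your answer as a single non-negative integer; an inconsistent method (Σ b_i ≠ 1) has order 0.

b = (-2, -12/7, -9/5)
c = (0, 1/3, 19/20)
Ac = (0, 0, -5/12)
Σ b_i: (-2)·1 + (-12/7)·1 + (-9/5)·1 = -193/35 ≠ 1 ⇒ order 0.

0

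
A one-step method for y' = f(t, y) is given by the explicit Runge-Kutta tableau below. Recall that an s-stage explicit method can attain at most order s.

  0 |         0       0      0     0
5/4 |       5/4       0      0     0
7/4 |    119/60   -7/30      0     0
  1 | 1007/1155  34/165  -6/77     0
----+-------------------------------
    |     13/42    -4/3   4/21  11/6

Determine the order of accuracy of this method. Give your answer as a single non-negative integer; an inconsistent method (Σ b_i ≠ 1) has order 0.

b = (13/42, -4/3, 4/21, 11/6)
c = (0, 5/4, 7/4, 1)
Ac = (0, 0, -7/24, 4/33)
Σ b_i: 13/42·1 + (-4/3)·1 + 4/21·1 + 11/6·1 = 1 ✓
b·c: (-4/3)·5/4 + 4/21·7/4 + 11/6·1 = 1/2 ✓
b·c²: (-4/3)·25/16 + 4/21·49/16 + 11/6·1 = 1/3 ✓
b·Ac: 4/21·(-7/24) + 11/6·4/33 = 1/6 ✓
b·c³: (-4/3)·125/64 + 4/21·343/64 + 11/6·1 = 1/4 ✓
b·(c∘Ac): 4/21·(-49/96) + 11/6·4/33 = 1/8 ✓
b·Ac²: 4/21·(-35/96) + 11/6·1/12 = 1/12 ✓
b·A²c: 11/6·1/44 = 1/24 ✓; 4 stages ⇒ order 4.

4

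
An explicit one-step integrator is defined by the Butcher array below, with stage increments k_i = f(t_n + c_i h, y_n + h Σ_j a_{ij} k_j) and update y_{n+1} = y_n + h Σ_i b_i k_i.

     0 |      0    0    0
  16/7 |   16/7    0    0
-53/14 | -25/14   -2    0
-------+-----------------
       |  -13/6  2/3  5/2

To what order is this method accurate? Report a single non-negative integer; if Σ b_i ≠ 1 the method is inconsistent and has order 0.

b = (-13/6, 2/3, 5/2)
c = (0, 16/7, -53/14)
Ac = (0, 0, -32/7)
Σ b_i: (-13/6)·1 + 2/3·1 + 5/2·1 = 1 ✓
b·c: 2/3·16/7 + 5/2·(-53/14) = -667/84 ≠ 1/2 ⇒ order 1.

1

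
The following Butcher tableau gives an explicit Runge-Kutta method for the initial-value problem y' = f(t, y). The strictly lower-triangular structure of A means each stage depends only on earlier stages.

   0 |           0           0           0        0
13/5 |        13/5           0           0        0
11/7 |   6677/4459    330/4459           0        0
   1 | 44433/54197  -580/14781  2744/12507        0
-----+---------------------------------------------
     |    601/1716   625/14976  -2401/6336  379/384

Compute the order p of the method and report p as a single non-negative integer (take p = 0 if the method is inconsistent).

4

b = (601/1716, 625/14976, -2401/6336, 379/384)
c = (0, 13/5, 11/7, 1)
Ac = (0, 0, 66/343, 92/379)
Σ b_i: 601/1716·1 + 625/14976·1 + (-2401/6336)·1 + 379/384·1 = 1 ✓
b·c: 625/14976·13/5 + (-2401/6336)·11/7 + 379/384·1 = 1/2 ✓
b·c²: 625/14976·169/25 + (-2401/6336)·121/49 + 379/384·1 = 1/3 ✓
b·Ac: (-2401/6336)·66/343 + 379/384·92/379 = 1/6 ✓
b·c³: 625/14976·2197/125 + (-2401/6336)·1331/343 + 379/384·1 = 1/4 ✓
b·(c∘Ac): (-2401/6336)·726/2401 + 379/384·92/379 = 1/8 ✓
b·Ac²: (-2401/6336)·858/1715 + 379/384·524/1895 = 1/12 ✓
b·A²c: 379/384·16/379 = 1/24 ✓; 4 stages ⇒ order 4.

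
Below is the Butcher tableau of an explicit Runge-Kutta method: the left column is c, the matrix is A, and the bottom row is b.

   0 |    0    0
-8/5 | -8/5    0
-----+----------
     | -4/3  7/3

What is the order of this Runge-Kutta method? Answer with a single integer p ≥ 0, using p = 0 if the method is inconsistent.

1

b = (-4/3, 7/3)
c = (0, -8/5)
Σ b_i: (-4/3)·1 + 7/3·1 = 1 ✓
b·c: 7/3·(-8/5) = -56/15 ≠ 1/2 ⇒ order 1.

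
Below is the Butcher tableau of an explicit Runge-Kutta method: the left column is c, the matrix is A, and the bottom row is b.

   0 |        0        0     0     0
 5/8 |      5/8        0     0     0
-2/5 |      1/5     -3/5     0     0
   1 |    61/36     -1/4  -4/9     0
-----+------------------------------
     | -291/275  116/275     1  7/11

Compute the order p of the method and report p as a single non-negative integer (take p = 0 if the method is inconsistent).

b = (-291/275, 116/275, 1, 7/11)
c = (0, 5/8, -2/5, 1)
Ac = (0, 0, -3/8, 31/1440)
Σ b_i: (-291/275)·1 + 116/275·1 + 1·1 + 7/11·1 = 1 ✓
b·c: 116/275·5/8 + 1·(-2/5) + 7/11·1 = 1/2 ✓
b·c²: 116/275·25/64 + 1·4/25 + 7/11·1 = 4229/4400 ≠ 1/3 ⇒ order 2.
b·Ac: 1·(-3/8) + 7/11·31/1440 = -5723/15840 ≠ 1/6

2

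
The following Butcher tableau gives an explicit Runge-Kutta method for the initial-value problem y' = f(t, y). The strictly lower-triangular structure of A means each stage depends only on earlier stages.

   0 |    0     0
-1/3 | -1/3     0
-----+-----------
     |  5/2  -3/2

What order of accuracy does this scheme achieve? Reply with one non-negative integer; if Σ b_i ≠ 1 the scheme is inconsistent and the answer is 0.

2

b = (5/2, -3/2)
c = (0, -1/3)
Σ b_i: 5/2·1 + (-3/2)·1 = 1 ✓
b·c: (-3/2)·(-1/3) = 1/2 ✓; 2 stages ⇒ order 2.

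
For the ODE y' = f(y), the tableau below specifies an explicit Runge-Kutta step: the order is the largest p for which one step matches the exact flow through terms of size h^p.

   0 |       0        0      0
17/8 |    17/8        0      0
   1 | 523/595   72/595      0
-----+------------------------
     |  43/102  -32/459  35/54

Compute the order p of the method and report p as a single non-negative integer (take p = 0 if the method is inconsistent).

b = (43/102, -32/459, 35/54)
c = (0, 17/8, 1)
Ac = (0, 0, 9/35)
Σ b_i: 43/102·1 + (-32/459)·1 + 35/54·1 = 1 ✓
b·c: (-32/459)·17/8 + 35/54·1 = 1/2 ✓
b·c²: (-32/459)·289/64 + 35/54·1 = 1/3 ✓
b·Ac: 35/54·9/35 = 1/6 ✓; 3 stages ⇒ order 3.

3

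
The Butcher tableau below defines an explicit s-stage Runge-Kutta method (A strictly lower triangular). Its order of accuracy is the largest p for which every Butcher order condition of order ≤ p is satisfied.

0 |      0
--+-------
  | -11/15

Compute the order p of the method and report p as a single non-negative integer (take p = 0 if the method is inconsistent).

b = (-11/15)
c = (0)
Σ b_i: (-11/15)·1 = -11/15 ≠ 1 ⇒ order 0.

0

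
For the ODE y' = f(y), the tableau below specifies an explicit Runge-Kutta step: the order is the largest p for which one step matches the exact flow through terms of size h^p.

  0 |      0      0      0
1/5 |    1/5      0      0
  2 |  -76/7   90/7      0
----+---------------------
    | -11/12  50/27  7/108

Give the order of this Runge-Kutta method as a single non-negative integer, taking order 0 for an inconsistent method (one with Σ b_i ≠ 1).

3

b = (-11/12, 50/27, 7/108)
c = (0, 1/5, 2)
Ac = (0, 0, 18/7)
Σ b_i: (-11/12)·1 + 50/27·1 + 7/108·1 = 1 ✓
b·c: 50/27·1/5 + 7/108·2 = 1/2 ✓
b·c²: 50/27·1/25 + 7/108·4 = 1/3 ✓
b·Ac: 7/108·18/7 = 1/6 ✓; 3 stages ⇒ order 3.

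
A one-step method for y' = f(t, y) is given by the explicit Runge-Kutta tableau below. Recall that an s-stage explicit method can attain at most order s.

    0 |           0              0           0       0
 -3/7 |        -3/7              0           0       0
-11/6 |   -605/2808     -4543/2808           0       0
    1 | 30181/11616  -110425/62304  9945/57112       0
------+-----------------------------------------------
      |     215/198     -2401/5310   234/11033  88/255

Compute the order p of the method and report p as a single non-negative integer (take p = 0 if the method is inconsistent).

b = (215/198, -2401/5310, 234/11033, 88/255)
c = (0, -3/7, -11/6, 1)
Ac = (0, 0, 649/936, 155/352)
Σ b_i: 215/198·1 + (-2401/5310)·1 + 234/11033·1 + 88/255·1 = 1 ✓
b·c: (-2401/5310)·(-3/7) + 234/11033·(-11/6) + 88/255·1 = 1/2 ✓
b·c²: (-2401/5310)·9/49 + 234/11033·121/36 + 88/255·1 = 1/3 ✓
b·Ac: 234/11033·649/936 + 88/255·155/352 = 1/6 ✓
b·c³: (-2401/5310)·(-27/343) + 234/11033·(-1331/216) + 88/255·1 = 1/4 ✓
b·(c∘Ac): 234/11033·(-7139/5616) + 88/255·155/352 = 1/8 ✓
b·Ac²: 234/11033·(-649/2184) + 88/255·20/77 = 1/12 ✓
b·A²c: 88/255·85/704 = 1/24 ✓; 4 stages ⇒ order 4.

4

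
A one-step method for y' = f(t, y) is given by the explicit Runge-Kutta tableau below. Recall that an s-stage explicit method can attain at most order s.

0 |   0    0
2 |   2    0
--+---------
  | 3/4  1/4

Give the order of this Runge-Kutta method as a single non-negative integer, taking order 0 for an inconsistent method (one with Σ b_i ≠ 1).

b = (3/4, 1/4)
c = (0, 2)
Σ b_i: 3/4·1 + 1/4·1 = 1 ✓
b·c: 1/4·2 = 1/2 ✓; 2 stages ⇒ order 2.

2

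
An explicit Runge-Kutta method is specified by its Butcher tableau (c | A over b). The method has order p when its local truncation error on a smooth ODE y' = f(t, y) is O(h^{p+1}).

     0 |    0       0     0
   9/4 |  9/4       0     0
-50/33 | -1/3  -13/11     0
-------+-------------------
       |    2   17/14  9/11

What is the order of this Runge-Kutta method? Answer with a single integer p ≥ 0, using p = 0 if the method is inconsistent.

0

b = (2, 17/14, 9/11)
c = (0, 9/4, -50/33)
Ac = (0, 0, -117/44)
Σ b_i: 2·1 + 17/14·1 + 9/11·1 = 621/154 ≠ 1 ⇒ order 0.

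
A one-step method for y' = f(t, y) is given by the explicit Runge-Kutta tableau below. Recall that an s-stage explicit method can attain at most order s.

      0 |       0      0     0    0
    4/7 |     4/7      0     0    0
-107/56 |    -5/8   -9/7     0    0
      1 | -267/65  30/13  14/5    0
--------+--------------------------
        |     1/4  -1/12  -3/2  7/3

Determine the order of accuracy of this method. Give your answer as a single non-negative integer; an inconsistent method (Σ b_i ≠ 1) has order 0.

b = (1/4, -1/12, -3/2, 7/3)
c = (0, 4/7, -107/56, 1)
Ac = (0, 0, -36/49, -7337/1820)
Σ b_i: 1/4·1 + (-1/12)·1 + (-3/2)·1 + 7/3·1 = 1 ✓
b·c: (-1/12)·4/7 + (-3/2)·(-107/56) + 7/3·1 = 577/112 ≠ 1/2 ⇒ order 1.

1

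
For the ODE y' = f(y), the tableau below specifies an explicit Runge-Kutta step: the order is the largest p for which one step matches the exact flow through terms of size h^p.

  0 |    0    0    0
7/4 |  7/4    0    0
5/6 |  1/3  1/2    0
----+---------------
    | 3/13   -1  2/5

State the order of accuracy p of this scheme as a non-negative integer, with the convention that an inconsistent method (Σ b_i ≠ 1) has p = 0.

0

b = (3/13, -1, 2/5)
c = (0, 7/4, 5/6)
Ac = (0, 0, 7/8)
Σ b_i: 3/13·1 + (-1)·1 + 2/5·1 = -24/65 ≠ 1 ⇒ order 0.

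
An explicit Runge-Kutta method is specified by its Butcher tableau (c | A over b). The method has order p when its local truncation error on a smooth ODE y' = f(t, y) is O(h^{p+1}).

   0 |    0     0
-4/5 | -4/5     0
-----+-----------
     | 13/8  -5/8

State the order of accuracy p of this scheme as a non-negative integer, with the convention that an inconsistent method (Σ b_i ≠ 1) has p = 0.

2

b = (13/8, -5/8)
c = (0, -4/5)
Σ b_i: 13/8·1 + (-5/8)·1 = 1 ✓
b·c: (-5/8)·(-4/5) = 1/2 ✓; 2 stages ⇒ order 2.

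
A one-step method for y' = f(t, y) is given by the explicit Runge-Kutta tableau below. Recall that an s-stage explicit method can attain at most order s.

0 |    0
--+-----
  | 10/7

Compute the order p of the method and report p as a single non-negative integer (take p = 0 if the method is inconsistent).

0

b = (10/7)
c = (0)
Σ b_i: 10/7·1 = 10/7 ≠ 1 ⇒ order 0.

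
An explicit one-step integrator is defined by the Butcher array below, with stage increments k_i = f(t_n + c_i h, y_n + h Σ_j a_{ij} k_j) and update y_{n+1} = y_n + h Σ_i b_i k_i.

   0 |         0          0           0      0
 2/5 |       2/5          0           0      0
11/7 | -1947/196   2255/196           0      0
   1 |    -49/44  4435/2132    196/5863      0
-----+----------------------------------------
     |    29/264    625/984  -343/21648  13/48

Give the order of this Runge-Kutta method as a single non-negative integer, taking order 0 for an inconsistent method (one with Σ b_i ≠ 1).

4

b = (29/264, 625/984, -343/21648, 13/48)
c = (0, 2/5, 11/7, 1)
Ac = (0, 0, 451/98, 23/26)
Σ b_i: 29/264·1 + 625/984·1 + (-343/21648)·1 + 13/48·1 = 1 ✓
b·c: 625/984·2/5 + (-343/21648)·11/7 + 13/48·1 = 1/2 ✓
b·c²: 625/984·4/25 + (-343/21648)·121/49 + 13/48·1 = 1/3 ✓
b·Ac: (-343/21648)·451/98 + 13/48·23/26 = 1/6 ✓
b·c³: 625/984·8/125 + (-343/21648)·1331/343 + 13/48·1 = 1/4 ✓
b·(c∘Ac): (-343/21648)·4961/686 + 13/48·23/26 = 1/8 ✓
b·Ac²: (-343/21648)·451/245 + 13/48·27/65 = 1/12 ✓
b·A²c: 13/48·2/13 = 1/24 ✓; 4 stages ⇒ order 4.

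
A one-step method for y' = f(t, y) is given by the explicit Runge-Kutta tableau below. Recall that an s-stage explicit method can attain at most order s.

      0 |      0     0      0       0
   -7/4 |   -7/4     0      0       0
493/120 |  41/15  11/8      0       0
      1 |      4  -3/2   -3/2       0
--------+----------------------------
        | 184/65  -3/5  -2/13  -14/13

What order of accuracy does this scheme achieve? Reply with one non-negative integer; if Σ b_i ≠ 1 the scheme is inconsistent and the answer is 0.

b = (184/65, -3/5, -2/13, -14/13)
c = (0, -7/4, 493/120, 1)
Ac = (0, 0, -77/32, -283/80)
Σ b_i: 184/65·1 + (-3/5)·1 + (-2/13)·1 + (-14/13)·1 = 1 ✓
b·c: (-3/5)·(-7/4) + (-2/13)·493/120 + (-14/13)·1 = -257/390 ≠ 1/2 ⇒ order 1.

1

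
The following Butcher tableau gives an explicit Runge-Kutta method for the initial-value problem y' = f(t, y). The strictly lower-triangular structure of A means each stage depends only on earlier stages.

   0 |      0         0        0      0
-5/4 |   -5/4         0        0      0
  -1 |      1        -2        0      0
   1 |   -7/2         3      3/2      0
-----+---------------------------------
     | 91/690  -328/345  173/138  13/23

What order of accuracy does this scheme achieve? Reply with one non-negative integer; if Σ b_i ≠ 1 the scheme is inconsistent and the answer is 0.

b = (91/690, -328/345, 173/138, 13/23)
c = (0, -5/4, -1, 1)
Ac = (0, 0, 5/2, -21/4)
Σ b_i: 91/690·1 + (-328/345)·1 + 173/138·1 + 13/23·1 = 1 ✓
b·c: (-328/345)·(-5/4) + 173/138·(-1) + 13/23·1 = 1/2 ✓
b·c²: (-328/345)·25/16 + 173/138·1 + 13/23·1 = 1/3 ✓
b·Ac: 173/138·5/2 + 13/23·(-21/4) = 1/6 ✓
b·c³: (-328/345)·(-125/64) + 173/138·(-1) + 13/23·1 = 215/184 ≠ 1/4 ⇒ order 3.
b·(c∘Ac): 173/138·(-5/2) + 13/23·(-21/4) = -421/69 ≠ 1/8
b·Ac²: 173/138·(-25/8) + 13/23·99/16 = -29/69 ≠ 1/12
b·A²c: 13/23·15/4 = 195/92 ≠ 1/24

3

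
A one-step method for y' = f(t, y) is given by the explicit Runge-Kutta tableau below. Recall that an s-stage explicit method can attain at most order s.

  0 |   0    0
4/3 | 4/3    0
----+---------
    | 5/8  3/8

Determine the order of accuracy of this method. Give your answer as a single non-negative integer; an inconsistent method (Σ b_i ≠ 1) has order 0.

2

b = (5/8, 3/8)
c = (0, 4/3)
Σ b_i: 5/8·1 + 3/8·1 = 1 ✓
b·c: 3/8·4/3 = 1/2 ✓; 2 stages ⇒ order 2.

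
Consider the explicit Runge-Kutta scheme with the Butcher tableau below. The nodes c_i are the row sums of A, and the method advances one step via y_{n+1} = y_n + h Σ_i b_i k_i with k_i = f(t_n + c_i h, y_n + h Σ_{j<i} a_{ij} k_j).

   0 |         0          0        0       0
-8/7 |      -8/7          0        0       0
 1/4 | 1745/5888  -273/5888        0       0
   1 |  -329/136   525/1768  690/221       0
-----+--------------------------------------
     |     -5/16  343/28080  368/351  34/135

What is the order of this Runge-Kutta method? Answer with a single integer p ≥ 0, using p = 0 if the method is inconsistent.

b = (-5/16, 343/28080, 368/351, 34/135)
c = (0, -8/7, 1/4, 1)
Ac = (0, 0, 39/736, 15/34)
Σ b_i: (-5/16)·1 + 343/28080·1 + 368/351·1 + 34/135·1 = 1 ✓
b·c: 343/28080·(-8/7) + 368/351·1/4 + 34/135·1 = 1/2 ✓
b·c²: 343/28080·64/49 + 368/351·1/16 + 34/135·1 = 1/3 ✓
b·Ac: 368/351·39/736 + 34/135·15/34 = 1/6 ✓
b·c³: 343/28080·(-512/343) + 368/351·1/64 + 34/135·1 = 1/4 ✓
b·(c∘Ac): 368/351·39/2944 + 34/135·15/34 = 1/8 ✓
b·Ac²: 368/351·(-39/644) + 34/135·555/952 = 1/12 ✓
b·A²c: 34/135·45/272 = 1/24 ✓; 4 stages ⇒ order 4.

4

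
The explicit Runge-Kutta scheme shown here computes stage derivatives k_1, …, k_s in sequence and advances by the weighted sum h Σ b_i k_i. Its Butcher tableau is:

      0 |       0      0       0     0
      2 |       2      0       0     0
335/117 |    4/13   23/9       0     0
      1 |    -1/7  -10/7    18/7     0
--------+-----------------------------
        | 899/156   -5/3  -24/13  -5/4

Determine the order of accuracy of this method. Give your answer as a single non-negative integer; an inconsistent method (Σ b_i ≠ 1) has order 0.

1

b = (899/156, -5/3, -24/13, -5/4)
c = (0, 2, 335/117, 1)
Ac = (0, 0, 46/9, 410/91)
Σ b_i: 899/156·1 + (-5/3)·1 + (-24/13)·1 + (-5/4)·1 = 1 ✓
b·c: (-5/3)·2 + (-24/13)·335/117 + (-5/4)·1 = -20015/2028 ≠ 1/2 ⇒ order 1.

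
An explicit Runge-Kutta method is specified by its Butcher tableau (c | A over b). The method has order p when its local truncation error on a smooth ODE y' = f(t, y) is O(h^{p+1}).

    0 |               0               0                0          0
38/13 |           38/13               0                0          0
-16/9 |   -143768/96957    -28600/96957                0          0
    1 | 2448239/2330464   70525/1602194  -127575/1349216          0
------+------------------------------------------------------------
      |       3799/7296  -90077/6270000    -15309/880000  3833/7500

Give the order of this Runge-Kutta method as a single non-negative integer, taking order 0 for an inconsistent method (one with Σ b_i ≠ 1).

4

b = (3799/7296, -90077/6270000, -15309/880000, 3833/7500)
c = (0, 38/13, -16/9, 1)
Ac = (0, 0, -4400/5103, 2275/7666)
Σ b_i: 3799/7296·1 + (-90077/6270000)·1 + (-15309/880000)·1 + 3833/7500·1 = 1 ✓
b·c: (-90077/6270000)·38/13 + (-15309/880000)·(-16/9) + 3833/7500·1 = 1/2 ✓
b·c²: (-90077/6270000)·1444/169 + (-15309/880000)·256/81 + 3833/7500·1 = 1/3 ✓
b·Ac: (-15309/880000)·(-4400/5103) + 3833/7500·2275/7666 = 1/6 ✓
b·c³: (-90077/6270000)·54872/2197 + (-15309/880000)·(-4096/729) + 3833/7500·1 = 1/4 ✓
b·(c∘Ac): (-15309/880000)·70400/45927 + 3833/7500·2275/7666 = 1/8 ✓
b·Ac²: (-15309/880000)·(-167200/66339) + 3833/7500·3850/49829 = 1/12 ✓
b·A²c: 3833/7500·625/7666 = 1/24 ✓; 4 stages ⇒ order 4.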